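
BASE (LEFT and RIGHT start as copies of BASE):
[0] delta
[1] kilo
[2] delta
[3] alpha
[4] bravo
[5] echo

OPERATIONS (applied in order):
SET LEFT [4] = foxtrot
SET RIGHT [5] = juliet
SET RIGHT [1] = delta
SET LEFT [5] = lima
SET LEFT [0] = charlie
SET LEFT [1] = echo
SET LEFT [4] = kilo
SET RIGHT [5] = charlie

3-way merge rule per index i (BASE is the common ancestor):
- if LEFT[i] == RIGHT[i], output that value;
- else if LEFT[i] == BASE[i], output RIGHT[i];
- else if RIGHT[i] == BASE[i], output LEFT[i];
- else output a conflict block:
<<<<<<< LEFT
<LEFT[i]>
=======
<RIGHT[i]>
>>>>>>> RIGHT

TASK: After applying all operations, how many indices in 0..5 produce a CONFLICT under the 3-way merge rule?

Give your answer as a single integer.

Answer: 2

Derivation:
Final LEFT:  [charlie, echo, delta, alpha, kilo, lima]
Final RIGHT: [delta, delta, delta, alpha, bravo, charlie]
i=0: L=charlie, R=delta=BASE -> take LEFT -> charlie
i=1: BASE=kilo L=echo R=delta all differ -> CONFLICT
i=2: L=delta R=delta -> agree -> delta
i=3: L=alpha R=alpha -> agree -> alpha
i=4: L=kilo, R=bravo=BASE -> take LEFT -> kilo
i=5: BASE=echo L=lima R=charlie all differ -> CONFLICT
Conflict count: 2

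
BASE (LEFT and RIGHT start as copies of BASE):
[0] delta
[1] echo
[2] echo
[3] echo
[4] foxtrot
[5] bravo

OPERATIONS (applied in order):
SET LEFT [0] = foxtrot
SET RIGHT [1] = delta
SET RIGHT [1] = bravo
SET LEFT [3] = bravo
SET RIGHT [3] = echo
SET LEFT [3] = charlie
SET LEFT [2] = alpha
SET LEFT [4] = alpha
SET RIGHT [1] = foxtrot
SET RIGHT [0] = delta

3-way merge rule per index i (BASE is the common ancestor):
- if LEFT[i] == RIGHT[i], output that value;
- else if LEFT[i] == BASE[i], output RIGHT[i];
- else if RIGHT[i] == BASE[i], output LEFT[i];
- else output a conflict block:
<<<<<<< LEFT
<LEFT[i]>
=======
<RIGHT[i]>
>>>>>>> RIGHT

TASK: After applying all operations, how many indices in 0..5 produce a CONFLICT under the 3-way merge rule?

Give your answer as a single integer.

Answer: 0

Derivation:
Final LEFT:  [foxtrot, echo, alpha, charlie, alpha, bravo]
Final RIGHT: [delta, foxtrot, echo, echo, foxtrot, bravo]
i=0: L=foxtrot, R=delta=BASE -> take LEFT -> foxtrot
i=1: L=echo=BASE, R=foxtrot -> take RIGHT -> foxtrot
i=2: L=alpha, R=echo=BASE -> take LEFT -> alpha
i=3: L=charlie, R=echo=BASE -> take LEFT -> charlie
i=4: L=alpha, R=foxtrot=BASE -> take LEFT -> alpha
i=5: L=bravo R=bravo -> agree -> bravo
Conflict count: 0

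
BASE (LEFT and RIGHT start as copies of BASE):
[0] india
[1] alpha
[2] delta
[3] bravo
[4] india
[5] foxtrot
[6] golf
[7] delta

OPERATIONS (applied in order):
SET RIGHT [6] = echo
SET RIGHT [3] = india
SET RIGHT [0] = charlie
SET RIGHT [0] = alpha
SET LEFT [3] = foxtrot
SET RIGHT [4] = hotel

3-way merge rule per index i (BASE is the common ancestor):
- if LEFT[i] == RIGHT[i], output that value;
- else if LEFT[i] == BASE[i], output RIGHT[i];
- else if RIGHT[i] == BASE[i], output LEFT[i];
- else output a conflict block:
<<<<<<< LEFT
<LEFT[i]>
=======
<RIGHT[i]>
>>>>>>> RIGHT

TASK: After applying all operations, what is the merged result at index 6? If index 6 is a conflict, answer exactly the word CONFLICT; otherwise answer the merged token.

Answer: echo

Derivation:
Final LEFT:  [india, alpha, delta, foxtrot, india, foxtrot, golf, delta]
Final RIGHT: [alpha, alpha, delta, india, hotel, foxtrot, echo, delta]
i=0: L=india=BASE, R=alpha -> take RIGHT -> alpha
i=1: L=alpha R=alpha -> agree -> alpha
i=2: L=delta R=delta -> agree -> delta
i=3: BASE=bravo L=foxtrot R=india all differ -> CONFLICT
i=4: L=india=BASE, R=hotel -> take RIGHT -> hotel
i=5: L=foxtrot R=foxtrot -> agree -> foxtrot
i=6: L=golf=BASE, R=echo -> take RIGHT -> echo
i=7: L=delta R=delta -> agree -> delta
Index 6 -> echo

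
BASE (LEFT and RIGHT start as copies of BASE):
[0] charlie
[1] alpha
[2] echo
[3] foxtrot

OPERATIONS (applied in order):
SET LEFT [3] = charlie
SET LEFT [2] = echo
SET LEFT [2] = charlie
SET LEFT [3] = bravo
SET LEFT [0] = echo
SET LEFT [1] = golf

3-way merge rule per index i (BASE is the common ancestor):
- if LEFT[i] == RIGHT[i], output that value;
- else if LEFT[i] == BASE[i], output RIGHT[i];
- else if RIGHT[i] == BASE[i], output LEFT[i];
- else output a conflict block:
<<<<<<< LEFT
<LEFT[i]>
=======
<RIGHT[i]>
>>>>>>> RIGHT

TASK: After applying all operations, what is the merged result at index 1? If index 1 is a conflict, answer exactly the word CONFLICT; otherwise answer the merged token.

Final LEFT:  [echo, golf, charlie, bravo]
Final RIGHT: [charlie, alpha, echo, foxtrot]
i=0: L=echo, R=charlie=BASE -> take LEFT -> echo
i=1: L=golf, R=alpha=BASE -> take LEFT -> golf
i=2: L=charlie, R=echo=BASE -> take LEFT -> charlie
i=3: L=bravo, R=foxtrot=BASE -> take LEFT -> bravo
Index 1 -> golf

Answer: golf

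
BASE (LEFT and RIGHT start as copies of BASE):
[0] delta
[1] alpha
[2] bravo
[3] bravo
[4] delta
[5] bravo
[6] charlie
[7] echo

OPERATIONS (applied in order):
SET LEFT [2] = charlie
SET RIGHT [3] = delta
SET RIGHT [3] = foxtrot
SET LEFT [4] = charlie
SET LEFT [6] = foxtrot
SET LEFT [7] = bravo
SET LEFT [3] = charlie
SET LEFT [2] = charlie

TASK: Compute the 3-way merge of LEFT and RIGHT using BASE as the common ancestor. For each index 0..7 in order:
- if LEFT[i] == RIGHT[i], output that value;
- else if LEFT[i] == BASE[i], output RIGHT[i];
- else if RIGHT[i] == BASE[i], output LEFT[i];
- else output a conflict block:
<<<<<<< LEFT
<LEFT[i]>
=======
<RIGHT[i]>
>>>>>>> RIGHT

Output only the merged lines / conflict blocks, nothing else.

Answer: delta
alpha
charlie
<<<<<<< LEFT
charlie
=======
foxtrot
>>>>>>> RIGHT
charlie
bravo
foxtrot
bravo

Derivation:
Final LEFT:  [delta, alpha, charlie, charlie, charlie, bravo, foxtrot, bravo]
Final RIGHT: [delta, alpha, bravo, foxtrot, delta, bravo, charlie, echo]
i=0: L=delta R=delta -> agree -> delta
i=1: L=alpha R=alpha -> agree -> alpha
i=2: L=charlie, R=bravo=BASE -> take LEFT -> charlie
i=3: BASE=bravo L=charlie R=foxtrot all differ -> CONFLICT
i=4: L=charlie, R=delta=BASE -> take LEFT -> charlie
i=5: L=bravo R=bravo -> agree -> bravo
i=6: L=foxtrot, R=charlie=BASE -> take LEFT -> foxtrot
i=7: L=bravo, R=echo=BASE -> take LEFT -> bravo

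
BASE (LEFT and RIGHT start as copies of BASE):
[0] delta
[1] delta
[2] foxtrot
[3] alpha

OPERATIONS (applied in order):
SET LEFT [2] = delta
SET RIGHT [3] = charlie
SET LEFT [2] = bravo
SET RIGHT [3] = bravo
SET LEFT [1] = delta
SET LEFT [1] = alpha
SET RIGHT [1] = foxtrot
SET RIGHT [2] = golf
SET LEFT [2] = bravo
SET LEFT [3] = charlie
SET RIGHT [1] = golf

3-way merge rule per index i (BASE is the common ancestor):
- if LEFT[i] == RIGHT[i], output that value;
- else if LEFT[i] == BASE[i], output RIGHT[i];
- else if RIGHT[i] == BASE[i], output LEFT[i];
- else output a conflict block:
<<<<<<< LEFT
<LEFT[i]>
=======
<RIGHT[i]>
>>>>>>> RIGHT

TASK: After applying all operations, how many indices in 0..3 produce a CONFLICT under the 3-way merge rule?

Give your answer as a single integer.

Final LEFT:  [delta, alpha, bravo, charlie]
Final RIGHT: [delta, golf, golf, bravo]
i=0: L=delta R=delta -> agree -> delta
i=1: BASE=delta L=alpha R=golf all differ -> CONFLICT
i=2: BASE=foxtrot L=bravo R=golf all differ -> CONFLICT
i=3: BASE=alpha L=charlie R=bravo all differ -> CONFLICT
Conflict count: 3

Answer: 3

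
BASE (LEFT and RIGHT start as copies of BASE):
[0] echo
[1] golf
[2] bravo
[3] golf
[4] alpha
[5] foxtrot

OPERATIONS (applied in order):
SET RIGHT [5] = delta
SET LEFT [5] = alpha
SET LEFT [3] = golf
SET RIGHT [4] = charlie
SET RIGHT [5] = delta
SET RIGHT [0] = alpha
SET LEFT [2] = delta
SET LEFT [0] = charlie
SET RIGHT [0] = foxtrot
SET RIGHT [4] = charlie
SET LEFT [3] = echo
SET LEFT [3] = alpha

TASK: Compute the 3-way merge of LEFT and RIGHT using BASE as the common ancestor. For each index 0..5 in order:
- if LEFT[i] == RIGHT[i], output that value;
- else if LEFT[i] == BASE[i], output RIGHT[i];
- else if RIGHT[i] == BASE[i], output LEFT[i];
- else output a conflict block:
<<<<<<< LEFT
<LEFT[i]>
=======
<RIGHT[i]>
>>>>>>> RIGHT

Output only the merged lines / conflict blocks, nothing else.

Answer: <<<<<<< LEFT
charlie
=======
foxtrot
>>>>>>> RIGHT
golf
delta
alpha
charlie
<<<<<<< LEFT
alpha
=======
delta
>>>>>>> RIGHT

Derivation:
Final LEFT:  [charlie, golf, delta, alpha, alpha, alpha]
Final RIGHT: [foxtrot, golf, bravo, golf, charlie, delta]
i=0: BASE=echo L=charlie R=foxtrot all differ -> CONFLICT
i=1: L=golf R=golf -> agree -> golf
i=2: L=delta, R=bravo=BASE -> take LEFT -> delta
i=3: L=alpha, R=golf=BASE -> take LEFT -> alpha
i=4: L=alpha=BASE, R=charlie -> take RIGHT -> charlie
i=5: BASE=foxtrot L=alpha R=delta all differ -> CONFLICT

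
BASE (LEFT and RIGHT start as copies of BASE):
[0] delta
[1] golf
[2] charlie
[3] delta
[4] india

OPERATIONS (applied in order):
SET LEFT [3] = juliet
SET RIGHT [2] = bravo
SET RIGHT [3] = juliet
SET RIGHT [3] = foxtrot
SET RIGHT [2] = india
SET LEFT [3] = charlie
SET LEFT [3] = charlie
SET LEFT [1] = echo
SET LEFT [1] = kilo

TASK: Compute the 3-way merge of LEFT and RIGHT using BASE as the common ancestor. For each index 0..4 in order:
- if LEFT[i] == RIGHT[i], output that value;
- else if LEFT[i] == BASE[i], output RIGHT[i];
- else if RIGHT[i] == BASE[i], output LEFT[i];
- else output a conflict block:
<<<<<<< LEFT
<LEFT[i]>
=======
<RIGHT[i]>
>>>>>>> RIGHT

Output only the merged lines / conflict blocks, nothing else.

Answer: delta
kilo
india
<<<<<<< LEFT
charlie
=======
foxtrot
>>>>>>> RIGHT
india

Derivation:
Final LEFT:  [delta, kilo, charlie, charlie, india]
Final RIGHT: [delta, golf, india, foxtrot, india]
i=0: L=delta R=delta -> agree -> delta
i=1: L=kilo, R=golf=BASE -> take LEFT -> kilo
i=2: L=charlie=BASE, R=india -> take RIGHT -> india
i=3: BASE=delta L=charlie R=foxtrot all differ -> CONFLICT
i=4: L=india R=india -> agree -> india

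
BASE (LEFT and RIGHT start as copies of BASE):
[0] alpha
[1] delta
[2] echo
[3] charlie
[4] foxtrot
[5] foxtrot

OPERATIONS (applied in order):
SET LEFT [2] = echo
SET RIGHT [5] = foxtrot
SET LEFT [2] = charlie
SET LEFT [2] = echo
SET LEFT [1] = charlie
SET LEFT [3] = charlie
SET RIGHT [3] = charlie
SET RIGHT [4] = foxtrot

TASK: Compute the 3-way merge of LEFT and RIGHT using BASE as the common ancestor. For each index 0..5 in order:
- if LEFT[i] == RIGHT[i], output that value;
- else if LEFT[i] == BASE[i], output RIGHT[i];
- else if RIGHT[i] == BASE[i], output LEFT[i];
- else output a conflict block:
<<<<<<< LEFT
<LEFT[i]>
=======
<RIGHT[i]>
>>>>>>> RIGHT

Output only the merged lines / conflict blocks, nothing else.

Answer: alpha
charlie
echo
charlie
foxtrot
foxtrot

Derivation:
Final LEFT:  [alpha, charlie, echo, charlie, foxtrot, foxtrot]
Final RIGHT: [alpha, delta, echo, charlie, foxtrot, foxtrot]
i=0: L=alpha R=alpha -> agree -> alpha
i=1: L=charlie, R=delta=BASE -> take LEFT -> charlie
i=2: L=echo R=echo -> agree -> echo
i=3: L=charlie R=charlie -> agree -> charlie
i=4: L=foxtrot R=foxtrot -> agree -> foxtrot
i=5: L=foxtrot R=foxtrot -> agree -> foxtrot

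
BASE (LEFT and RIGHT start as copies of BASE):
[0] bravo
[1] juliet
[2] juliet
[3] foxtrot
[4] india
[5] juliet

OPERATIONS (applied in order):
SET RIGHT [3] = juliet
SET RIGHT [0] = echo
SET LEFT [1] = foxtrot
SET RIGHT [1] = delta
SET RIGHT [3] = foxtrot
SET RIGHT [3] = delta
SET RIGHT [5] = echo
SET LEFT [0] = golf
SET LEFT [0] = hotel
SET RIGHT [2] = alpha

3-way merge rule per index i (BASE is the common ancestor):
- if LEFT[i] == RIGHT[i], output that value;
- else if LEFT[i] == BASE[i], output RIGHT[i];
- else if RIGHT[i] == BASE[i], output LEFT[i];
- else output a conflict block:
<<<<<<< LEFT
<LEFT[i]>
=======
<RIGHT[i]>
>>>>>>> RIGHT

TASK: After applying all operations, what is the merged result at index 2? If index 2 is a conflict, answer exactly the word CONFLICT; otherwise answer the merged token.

Answer: alpha

Derivation:
Final LEFT:  [hotel, foxtrot, juliet, foxtrot, india, juliet]
Final RIGHT: [echo, delta, alpha, delta, india, echo]
i=0: BASE=bravo L=hotel R=echo all differ -> CONFLICT
i=1: BASE=juliet L=foxtrot R=delta all differ -> CONFLICT
i=2: L=juliet=BASE, R=alpha -> take RIGHT -> alpha
i=3: L=foxtrot=BASE, R=delta -> take RIGHT -> delta
i=4: L=india R=india -> agree -> india
i=5: L=juliet=BASE, R=echo -> take RIGHT -> echo
Index 2 -> alpha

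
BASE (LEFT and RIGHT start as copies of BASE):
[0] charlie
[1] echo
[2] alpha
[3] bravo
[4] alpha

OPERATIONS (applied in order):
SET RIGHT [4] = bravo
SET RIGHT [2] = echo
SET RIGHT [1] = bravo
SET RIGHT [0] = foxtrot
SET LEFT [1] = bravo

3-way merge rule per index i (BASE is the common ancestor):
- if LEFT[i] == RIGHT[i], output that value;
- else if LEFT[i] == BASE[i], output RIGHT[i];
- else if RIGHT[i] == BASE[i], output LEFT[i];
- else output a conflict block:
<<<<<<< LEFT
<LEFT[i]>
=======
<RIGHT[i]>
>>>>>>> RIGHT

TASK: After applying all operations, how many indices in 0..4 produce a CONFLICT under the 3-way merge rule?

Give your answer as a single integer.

Answer: 0

Derivation:
Final LEFT:  [charlie, bravo, alpha, bravo, alpha]
Final RIGHT: [foxtrot, bravo, echo, bravo, bravo]
i=0: L=charlie=BASE, R=foxtrot -> take RIGHT -> foxtrot
i=1: L=bravo R=bravo -> agree -> bravo
i=2: L=alpha=BASE, R=echo -> take RIGHT -> echo
i=3: L=bravo R=bravo -> agree -> bravo
i=4: L=alpha=BASE, R=bravo -> take RIGHT -> bravo
Conflict count: 0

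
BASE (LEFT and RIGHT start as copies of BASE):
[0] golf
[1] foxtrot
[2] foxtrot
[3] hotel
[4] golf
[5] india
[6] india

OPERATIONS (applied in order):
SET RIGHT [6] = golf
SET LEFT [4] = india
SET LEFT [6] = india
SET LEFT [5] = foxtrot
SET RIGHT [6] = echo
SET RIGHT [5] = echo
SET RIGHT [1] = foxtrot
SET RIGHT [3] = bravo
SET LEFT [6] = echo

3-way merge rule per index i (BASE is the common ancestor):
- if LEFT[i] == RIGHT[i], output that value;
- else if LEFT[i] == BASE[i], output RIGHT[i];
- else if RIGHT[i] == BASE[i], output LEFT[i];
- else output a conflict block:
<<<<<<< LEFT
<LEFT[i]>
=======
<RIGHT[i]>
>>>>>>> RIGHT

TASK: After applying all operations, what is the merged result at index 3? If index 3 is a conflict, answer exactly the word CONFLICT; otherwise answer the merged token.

Answer: bravo

Derivation:
Final LEFT:  [golf, foxtrot, foxtrot, hotel, india, foxtrot, echo]
Final RIGHT: [golf, foxtrot, foxtrot, bravo, golf, echo, echo]
i=0: L=golf R=golf -> agree -> golf
i=1: L=foxtrot R=foxtrot -> agree -> foxtrot
i=2: L=foxtrot R=foxtrot -> agree -> foxtrot
i=3: L=hotel=BASE, R=bravo -> take RIGHT -> bravo
i=4: L=india, R=golf=BASE -> take LEFT -> india
i=5: BASE=india L=foxtrot R=echo all differ -> CONFLICT
i=6: L=echo R=echo -> agree -> echo
Index 3 -> bravo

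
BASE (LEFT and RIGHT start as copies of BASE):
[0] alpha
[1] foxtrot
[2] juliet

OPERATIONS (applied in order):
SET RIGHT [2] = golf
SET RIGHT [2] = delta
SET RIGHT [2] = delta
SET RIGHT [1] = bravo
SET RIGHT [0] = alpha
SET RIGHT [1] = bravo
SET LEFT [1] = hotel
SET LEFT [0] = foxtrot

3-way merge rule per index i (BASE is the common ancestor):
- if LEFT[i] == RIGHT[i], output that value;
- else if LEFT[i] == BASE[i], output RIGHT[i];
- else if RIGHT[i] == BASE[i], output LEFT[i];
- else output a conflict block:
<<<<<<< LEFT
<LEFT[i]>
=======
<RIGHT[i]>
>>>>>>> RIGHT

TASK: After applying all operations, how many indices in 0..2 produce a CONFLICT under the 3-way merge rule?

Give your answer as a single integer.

Answer: 1

Derivation:
Final LEFT:  [foxtrot, hotel, juliet]
Final RIGHT: [alpha, bravo, delta]
i=0: L=foxtrot, R=alpha=BASE -> take LEFT -> foxtrot
i=1: BASE=foxtrot L=hotel R=bravo all differ -> CONFLICT
i=2: L=juliet=BASE, R=delta -> take RIGHT -> delta
Conflict count: 1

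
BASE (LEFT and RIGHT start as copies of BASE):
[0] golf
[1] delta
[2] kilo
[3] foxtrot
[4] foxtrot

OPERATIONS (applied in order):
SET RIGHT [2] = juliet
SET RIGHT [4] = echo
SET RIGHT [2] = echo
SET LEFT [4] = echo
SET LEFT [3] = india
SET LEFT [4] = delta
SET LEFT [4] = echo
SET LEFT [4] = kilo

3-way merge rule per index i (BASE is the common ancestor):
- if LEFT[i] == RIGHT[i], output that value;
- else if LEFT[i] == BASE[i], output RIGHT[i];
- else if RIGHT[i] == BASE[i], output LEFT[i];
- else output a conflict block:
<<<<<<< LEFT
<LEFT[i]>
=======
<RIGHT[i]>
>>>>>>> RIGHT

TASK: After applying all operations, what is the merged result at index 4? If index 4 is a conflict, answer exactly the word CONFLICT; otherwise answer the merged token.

Final LEFT:  [golf, delta, kilo, india, kilo]
Final RIGHT: [golf, delta, echo, foxtrot, echo]
i=0: L=golf R=golf -> agree -> golf
i=1: L=delta R=delta -> agree -> delta
i=2: L=kilo=BASE, R=echo -> take RIGHT -> echo
i=3: L=india, R=foxtrot=BASE -> take LEFT -> india
i=4: BASE=foxtrot L=kilo R=echo all differ -> CONFLICT
Index 4 -> CONFLICT

Answer: CONFLICT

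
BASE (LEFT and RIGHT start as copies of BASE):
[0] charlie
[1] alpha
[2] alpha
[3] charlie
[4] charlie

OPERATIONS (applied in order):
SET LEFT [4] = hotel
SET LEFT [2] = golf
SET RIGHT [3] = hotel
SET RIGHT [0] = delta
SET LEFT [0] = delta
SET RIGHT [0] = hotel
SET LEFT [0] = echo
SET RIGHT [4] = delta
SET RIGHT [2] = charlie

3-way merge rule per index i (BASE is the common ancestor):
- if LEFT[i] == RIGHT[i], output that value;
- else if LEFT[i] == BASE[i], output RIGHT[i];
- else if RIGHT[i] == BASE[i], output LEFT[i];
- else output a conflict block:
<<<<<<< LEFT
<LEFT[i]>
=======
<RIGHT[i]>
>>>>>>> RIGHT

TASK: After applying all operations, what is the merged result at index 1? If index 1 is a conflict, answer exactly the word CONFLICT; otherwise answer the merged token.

Final LEFT:  [echo, alpha, golf, charlie, hotel]
Final RIGHT: [hotel, alpha, charlie, hotel, delta]
i=0: BASE=charlie L=echo R=hotel all differ -> CONFLICT
i=1: L=alpha R=alpha -> agree -> alpha
i=2: BASE=alpha L=golf R=charlie all differ -> CONFLICT
i=3: L=charlie=BASE, R=hotel -> take RIGHT -> hotel
i=4: BASE=charlie L=hotel R=delta all differ -> CONFLICT
Index 1 -> alpha

Answer: alpha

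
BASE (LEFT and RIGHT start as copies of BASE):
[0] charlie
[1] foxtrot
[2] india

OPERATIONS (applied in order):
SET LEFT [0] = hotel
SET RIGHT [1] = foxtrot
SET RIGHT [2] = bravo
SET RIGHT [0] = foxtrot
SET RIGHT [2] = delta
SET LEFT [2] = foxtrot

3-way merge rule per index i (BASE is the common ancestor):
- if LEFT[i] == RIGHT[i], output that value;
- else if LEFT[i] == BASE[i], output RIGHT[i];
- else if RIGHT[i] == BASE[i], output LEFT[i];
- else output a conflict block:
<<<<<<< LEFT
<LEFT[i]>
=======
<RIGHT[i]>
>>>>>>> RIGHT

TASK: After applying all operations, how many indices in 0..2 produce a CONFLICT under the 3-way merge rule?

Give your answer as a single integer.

Final LEFT:  [hotel, foxtrot, foxtrot]
Final RIGHT: [foxtrot, foxtrot, delta]
i=0: BASE=charlie L=hotel R=foxtrot all differ -> CONFLICT
i=1: L=foxtrot R=foxtrot -> agree -> foxtrot
i=2: BASE=india L=foxtrot R=delta all differ -> CONFLICT
Conflict count: 2

Answer: 2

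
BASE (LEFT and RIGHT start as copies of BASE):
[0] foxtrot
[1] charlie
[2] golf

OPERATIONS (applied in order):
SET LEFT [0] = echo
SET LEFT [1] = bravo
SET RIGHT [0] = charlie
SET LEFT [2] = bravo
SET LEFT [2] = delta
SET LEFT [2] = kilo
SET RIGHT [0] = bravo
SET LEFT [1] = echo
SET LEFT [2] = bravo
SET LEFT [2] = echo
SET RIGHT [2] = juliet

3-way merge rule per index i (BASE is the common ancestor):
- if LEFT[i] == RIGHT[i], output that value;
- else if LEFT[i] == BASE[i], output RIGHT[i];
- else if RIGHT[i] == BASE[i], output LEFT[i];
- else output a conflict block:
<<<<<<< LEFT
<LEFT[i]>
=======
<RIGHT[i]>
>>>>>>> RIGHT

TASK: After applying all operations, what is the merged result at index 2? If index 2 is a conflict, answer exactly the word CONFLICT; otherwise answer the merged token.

Final LEFT:  [echo, echo, echo]
Final RIGHT: [bravo, charlie, juliet]
i=0: BASE=foxtrot L=echo R=bravo all differ -> CONFLICT
i=1: L=echo, R=charlie=BASE -> take LEFT -> echo
i=2: BASE=golf L=echo R=juliet all differ -> CONFLICT
Index 2 -> CONFLICT

Answer: CONFLICT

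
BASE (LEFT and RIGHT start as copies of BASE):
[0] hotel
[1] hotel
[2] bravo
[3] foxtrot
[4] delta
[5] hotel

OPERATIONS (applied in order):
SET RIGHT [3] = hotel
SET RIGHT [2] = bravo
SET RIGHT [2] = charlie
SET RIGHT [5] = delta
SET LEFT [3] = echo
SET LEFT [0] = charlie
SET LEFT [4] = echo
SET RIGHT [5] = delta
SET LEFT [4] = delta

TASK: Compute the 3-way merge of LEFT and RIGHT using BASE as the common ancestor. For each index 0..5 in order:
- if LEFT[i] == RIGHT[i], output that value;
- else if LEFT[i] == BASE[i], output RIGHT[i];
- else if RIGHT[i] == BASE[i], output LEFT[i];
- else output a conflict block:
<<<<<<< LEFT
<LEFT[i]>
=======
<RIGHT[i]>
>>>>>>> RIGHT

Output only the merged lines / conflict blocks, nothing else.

Final LEFT:  [charlie, hotel, bravo, echo, delta, hotel]
Final RIGHT: [hotel, hotel, charlie, hotel, delta, delta]
i=0: L=charlie, R=hotel=BASE -> take LEFT -> charlie
i=1: L=hotel R=hotel -> agree -> hotel
i=2: L=bravo=BASE, R=charlie -> take RIGHT -> charlie
i=3: BASE=foxtrot L=echo R=hotel all differ -> CONFLICT
i=4: L=delta R=delta -> agree -> delta
i=5: L=hotel=BASE, R=delta -> take RIGHT -> delta

Answer: charlie
hotel
charlie
<<<<<<< LEFT
echo
=======
hotel
>>>>>>> RIGHT
delta
delta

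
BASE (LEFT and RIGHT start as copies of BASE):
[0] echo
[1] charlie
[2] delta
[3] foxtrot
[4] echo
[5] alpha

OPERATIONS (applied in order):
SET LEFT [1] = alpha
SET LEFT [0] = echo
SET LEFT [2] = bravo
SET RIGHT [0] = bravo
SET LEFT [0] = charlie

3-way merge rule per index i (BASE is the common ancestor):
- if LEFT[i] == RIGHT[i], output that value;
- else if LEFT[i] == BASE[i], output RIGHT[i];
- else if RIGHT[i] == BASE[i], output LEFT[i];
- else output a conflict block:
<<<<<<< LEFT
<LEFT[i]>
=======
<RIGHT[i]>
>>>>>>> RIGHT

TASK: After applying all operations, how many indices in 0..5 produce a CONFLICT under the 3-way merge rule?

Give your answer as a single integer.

Final LEFT:  [charlie, alpha, bravo, foxtrot, echo, alpha]
Final RIGHT: [bravo, charlie, delta, foxtrot, echo, alpha]
i=0: BASE=echo L=charlie R=bravo all differ -> CONFLICT
i=1: L=alpha, R=charlie=BASE -> take LEFT -> alpha
i=2: L=bravo, R=delta=BASE -> take LEFT -> bravo
i=3: L=foxtrot R=foxtrot -> agree -> foxtrot
i=4: L=echo R=echo -> agree -> echo
i=5: L=alpha R=alpha -> agree -> alpha
Conflict count: 1

Answer: 1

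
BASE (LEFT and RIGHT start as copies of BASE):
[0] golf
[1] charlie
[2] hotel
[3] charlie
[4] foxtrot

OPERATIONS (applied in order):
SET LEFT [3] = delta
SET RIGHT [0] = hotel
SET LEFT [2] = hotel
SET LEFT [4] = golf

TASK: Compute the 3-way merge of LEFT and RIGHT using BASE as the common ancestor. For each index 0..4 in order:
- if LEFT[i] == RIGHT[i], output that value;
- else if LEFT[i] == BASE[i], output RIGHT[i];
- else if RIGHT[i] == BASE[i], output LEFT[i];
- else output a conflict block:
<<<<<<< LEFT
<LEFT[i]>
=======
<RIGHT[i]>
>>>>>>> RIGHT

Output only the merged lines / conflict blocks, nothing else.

Answer: hotel
charlie
hotel
delta
golf

Derivation:
Final LEFT:  [golf, charlie, hotel, delta, golf]
Final RIGHT: [hotel, charlie, hotel, charlie, foxtrot]
i=0: L=golf=BASE, R=hotel -> take RIGHT -> hotel
i=1: L=charlie R=charlie -> agree -> charlie
i=2: L=hotel R=hotel -> agree -> hotel
i=3: L=delta, R=charlie=BASE -> take LEFT -> delta
i=4: L=golf, R=foxtrot=BASE -> take LEFT -> golf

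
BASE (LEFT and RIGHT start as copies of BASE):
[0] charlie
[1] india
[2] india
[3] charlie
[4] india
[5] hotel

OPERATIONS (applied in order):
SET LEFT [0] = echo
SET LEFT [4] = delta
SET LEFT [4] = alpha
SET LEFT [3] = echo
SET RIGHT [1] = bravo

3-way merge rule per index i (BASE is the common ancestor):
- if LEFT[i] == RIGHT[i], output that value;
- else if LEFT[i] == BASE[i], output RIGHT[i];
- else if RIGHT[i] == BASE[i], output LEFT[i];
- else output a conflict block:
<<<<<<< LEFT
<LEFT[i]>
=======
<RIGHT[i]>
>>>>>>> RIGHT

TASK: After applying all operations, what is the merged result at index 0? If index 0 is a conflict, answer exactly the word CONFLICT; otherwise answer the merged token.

Final LEFT:  [echo, india, india, echo, alpha, hotel]
Final RIGHT: [charlie, bravo, india, charlie, india, hotel]
i=0: L=echo, R=charlie=BASE -> take LEFT -> echo
i=1: L=india=BASE, R=bravo -> take RIGHT -> bravo
i=2: L=india R=india -> agree -> india
i=3: L=echo, R=charlie=BASE -> take LEFT -> echo
i=4: L=alpha, R=india=BASE -> take LEFT -> alpha
i=5: L=hotel R=hotel -> agree -> hotel
Index 0 -> echo

Answer: echo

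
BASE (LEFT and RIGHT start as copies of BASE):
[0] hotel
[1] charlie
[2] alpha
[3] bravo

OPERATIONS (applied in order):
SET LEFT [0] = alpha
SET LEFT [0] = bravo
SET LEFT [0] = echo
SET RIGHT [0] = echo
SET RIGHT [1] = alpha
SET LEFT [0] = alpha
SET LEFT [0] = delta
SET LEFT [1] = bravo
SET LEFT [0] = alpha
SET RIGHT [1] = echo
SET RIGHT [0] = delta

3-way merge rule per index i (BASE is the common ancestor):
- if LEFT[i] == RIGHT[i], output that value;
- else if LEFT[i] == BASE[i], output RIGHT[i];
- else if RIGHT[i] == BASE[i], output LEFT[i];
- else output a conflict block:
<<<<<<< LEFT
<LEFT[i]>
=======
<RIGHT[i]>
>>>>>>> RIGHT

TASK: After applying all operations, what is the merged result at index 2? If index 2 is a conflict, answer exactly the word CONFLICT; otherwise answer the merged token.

Final LEFT:  [alpha, bravo, alpha, bravo]
Final RIGHT: [delta, echo, alpha, bravo]
i=0: BASE=hotel L=alpha R=delta all differ -> CONFLICT
i=1: BASE=charlie L=bravo R=echo all differ -> CONFLICT
i=2: L=alpha R=alpha -> agree -> alpha
i=3: L=bravo R=bravo -> agree -> bravo
Index 2 -> alpha

Answer: alpha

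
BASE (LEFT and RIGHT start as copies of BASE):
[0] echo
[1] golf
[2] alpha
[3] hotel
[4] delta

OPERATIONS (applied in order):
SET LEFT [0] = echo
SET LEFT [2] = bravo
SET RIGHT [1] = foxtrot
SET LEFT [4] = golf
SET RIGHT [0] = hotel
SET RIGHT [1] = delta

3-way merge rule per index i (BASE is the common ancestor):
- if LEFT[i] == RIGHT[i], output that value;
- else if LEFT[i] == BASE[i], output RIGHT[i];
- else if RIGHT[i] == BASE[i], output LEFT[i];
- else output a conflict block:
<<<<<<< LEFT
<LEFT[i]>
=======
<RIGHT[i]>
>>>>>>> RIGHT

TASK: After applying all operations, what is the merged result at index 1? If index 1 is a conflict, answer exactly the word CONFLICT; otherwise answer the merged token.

Answer: delta

Derivation:
Final LEFT:  [echo, golf, bravo, hotel, golf]
Final RIGHT: [hotel, delta, alpha, hotel, delta]
i=0: L=echo=BASE, R=hotel -> take RIGHT -> hotel
i=1: L=golf=BASE, R=delta -> take RIGHT -> delta
i=2: L=bravo, R=alpha=BASE -> take LEFT -> bravo
i=3: L=hotel R=hotel -> agree -> hotel
i=4: L=golf, R=delta=BASE -> take LEFT -> golf
Index 1 -> delta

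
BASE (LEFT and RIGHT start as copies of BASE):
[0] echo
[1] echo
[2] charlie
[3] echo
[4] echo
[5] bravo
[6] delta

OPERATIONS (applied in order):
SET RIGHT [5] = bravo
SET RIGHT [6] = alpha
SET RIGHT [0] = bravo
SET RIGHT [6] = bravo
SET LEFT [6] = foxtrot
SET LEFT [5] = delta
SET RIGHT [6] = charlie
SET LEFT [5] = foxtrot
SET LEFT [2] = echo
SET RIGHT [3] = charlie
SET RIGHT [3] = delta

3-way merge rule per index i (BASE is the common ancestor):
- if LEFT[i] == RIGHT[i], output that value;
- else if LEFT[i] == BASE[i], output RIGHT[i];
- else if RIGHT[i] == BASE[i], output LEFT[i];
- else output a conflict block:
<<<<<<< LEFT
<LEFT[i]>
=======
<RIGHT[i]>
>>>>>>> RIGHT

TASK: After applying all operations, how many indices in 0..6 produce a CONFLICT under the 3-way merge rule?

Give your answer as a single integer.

Final LEFT:  [echo, echo, echo, echo, echo, foxtrot, foxtrot]
Final RIGHT: [bravo, echo, charlie, delta, echo, bravo, charlie]
i=0: L=echo=BASE, R=bravo -> take RIGHT -> bravo
i=1: L=echo R=echo -> agree -> echo
i=2: L=echo, R=charlie=BASE -> take LEFT -> echo
i=3: L=echo=BASE, R=delta -> take RIGHT -> delta
i=4: L=echo R=echo -> agree -> echo
i=5: L=foxtrot, R=bravo=BASE -> take LEFT -> foxtrot
i=6: BASE=delta L=foxtrot R=charlie all differ -> CONFLICT
Conflict count: 1

Answer: 1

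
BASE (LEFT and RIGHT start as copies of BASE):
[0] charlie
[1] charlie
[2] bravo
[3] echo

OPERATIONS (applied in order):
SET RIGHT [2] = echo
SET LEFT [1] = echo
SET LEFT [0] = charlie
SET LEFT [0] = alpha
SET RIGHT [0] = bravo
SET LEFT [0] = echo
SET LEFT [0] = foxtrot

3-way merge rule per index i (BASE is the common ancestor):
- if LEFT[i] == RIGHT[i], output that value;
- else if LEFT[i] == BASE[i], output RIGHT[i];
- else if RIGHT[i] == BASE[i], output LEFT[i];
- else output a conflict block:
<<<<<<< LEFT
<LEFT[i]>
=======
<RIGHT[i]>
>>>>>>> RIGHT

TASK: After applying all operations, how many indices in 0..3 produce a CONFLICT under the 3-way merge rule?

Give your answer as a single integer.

Answer: 1

Derivation:
Final LEFT:  [foxtrot, echo, bravo, echo]
Final RIGHT: [bravo, charlie, echo, echo]
i=0: BASE=charlie L=foxtrot R=bravo all differ -> CONFLICT
i=1: L=echo, R=charlie=BASE -> take LEFT -> echo
i=2: L=bravo=BASE, R=echo -> take RIGHT -> echo
i=3: L=echo R=echo -> agree -> echo
Conflict count: 1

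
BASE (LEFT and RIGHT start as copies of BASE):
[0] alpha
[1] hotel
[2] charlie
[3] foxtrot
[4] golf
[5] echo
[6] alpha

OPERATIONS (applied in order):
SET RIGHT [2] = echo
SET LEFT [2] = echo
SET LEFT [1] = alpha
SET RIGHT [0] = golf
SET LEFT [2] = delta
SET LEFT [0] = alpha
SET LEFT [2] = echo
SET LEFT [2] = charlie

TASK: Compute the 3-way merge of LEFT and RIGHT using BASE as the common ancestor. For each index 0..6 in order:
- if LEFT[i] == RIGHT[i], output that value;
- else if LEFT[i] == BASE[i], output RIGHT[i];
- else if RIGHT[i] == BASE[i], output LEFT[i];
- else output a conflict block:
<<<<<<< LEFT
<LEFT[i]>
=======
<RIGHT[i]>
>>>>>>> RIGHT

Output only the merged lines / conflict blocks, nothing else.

Final LEFT:  [alpha, alpha, charlie, foxtrot, golf, echo, alpha]
Final RIGHT: [golf, hotel, echo, foxtrot, golf, echo, alpha]
i=0: L=alpha=BASE, R=golf -> take RIGHT -> golf
i=1: L=alpha, R=hotel=BASE -> take LEFT -> alpha
i=2: L=charlie=BASE, R=echo -> take RIGHT -> echo
i=3: L=foxtrot R=foxtrot -> agree -> foxtrot
i=4: L=golf R=golf -> agree -> golf
i=5: L=echo R=echo -> agree -> echo
i=6: L=alpha R=alpha -> agree -> alpha

Answer: golf
alpha
echo
foxtrot
golf
echo
alpha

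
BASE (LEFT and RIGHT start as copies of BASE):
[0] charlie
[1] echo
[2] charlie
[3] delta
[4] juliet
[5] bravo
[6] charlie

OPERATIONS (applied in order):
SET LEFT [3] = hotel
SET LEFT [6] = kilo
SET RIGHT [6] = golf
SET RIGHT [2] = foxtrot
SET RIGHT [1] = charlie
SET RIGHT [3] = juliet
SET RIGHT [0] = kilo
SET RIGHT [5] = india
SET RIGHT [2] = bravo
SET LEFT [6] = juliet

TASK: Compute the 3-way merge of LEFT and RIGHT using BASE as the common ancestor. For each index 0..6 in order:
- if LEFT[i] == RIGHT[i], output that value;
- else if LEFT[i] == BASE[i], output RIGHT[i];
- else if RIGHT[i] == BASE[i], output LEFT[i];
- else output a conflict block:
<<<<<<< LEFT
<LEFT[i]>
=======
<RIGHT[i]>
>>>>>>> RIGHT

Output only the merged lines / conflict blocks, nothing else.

Final LEFT:  [charlie, echo, charlie, hotel, juliet, bravo, juliet]
Final RIGHT: [kilo, charlie, bravo, juliet, juliet, india, golf]
i=0: L=charlie=BASE, R=kilo -> take RIGHT -> kilo
i=1: L=echo=BASE, R=charlie -> take RIGHT -> charlie
i=2: L=charlie=BASE, R=bravo -> take RIGHT -> bravo
i=3: BASE=delta L=hotel R=juliet all differ -> CONFLICT
i=4: L=juliet R=juliet -> agree -> juliet
i=5: L=bravo=BASE, R=india -> take RIGHT -> india
i=6: BASE=charlie L=juliet R=golf all differ -> CONFLICT

Answer: kilo
charlie
bravo
<<<<<<< LEFT
hotel
=======
juliet
>>>>>>> RIGHT
juliet
india
<<<<<<< LEFT
juliet
=======
golf
>>>>>>> RIGHT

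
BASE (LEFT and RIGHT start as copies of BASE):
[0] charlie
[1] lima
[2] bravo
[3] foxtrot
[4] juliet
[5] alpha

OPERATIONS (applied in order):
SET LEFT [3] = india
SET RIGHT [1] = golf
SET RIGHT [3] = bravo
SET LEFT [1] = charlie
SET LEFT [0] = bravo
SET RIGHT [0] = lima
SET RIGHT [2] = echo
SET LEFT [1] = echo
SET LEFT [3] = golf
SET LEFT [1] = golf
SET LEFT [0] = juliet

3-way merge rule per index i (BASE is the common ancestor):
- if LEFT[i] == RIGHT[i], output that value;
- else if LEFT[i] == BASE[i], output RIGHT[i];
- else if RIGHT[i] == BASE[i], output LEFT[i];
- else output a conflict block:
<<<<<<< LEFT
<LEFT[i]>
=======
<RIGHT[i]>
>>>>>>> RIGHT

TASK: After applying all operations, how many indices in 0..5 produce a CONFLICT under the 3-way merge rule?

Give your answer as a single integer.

Answer: 2

Derivation:
Final LEFT:  [juliet, golf, bravo, golf, juliet, alpha]
Final RIGHT: [lima, golf, echo, bravo, juliet, alpha]
i=0: BASE=charlie L=juliet R=lima all differ -> CONFLICT
i=1: L=golf R=golf -> agree -> golf
i=2: L=bravo=BASE, R=echo -> take RIGHT -> echo
i=3: BASE=foxtrot L=golf R=bravo all differ -> CONFLICT
i=4: L=juliet R=juliet -> agree -> juliet
i=5: L=alpha R=alpha -> agree -> alpha
Conflict count: 2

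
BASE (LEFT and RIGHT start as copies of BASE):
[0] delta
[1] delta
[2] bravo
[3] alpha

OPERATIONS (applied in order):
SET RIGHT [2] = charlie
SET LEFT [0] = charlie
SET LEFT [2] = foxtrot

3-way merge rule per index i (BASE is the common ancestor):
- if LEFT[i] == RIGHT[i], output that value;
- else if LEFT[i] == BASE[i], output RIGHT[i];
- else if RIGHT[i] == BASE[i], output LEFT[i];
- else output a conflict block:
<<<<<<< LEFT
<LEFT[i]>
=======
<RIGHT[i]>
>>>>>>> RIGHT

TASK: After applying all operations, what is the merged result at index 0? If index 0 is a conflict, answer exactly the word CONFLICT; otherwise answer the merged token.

Answer: charlie

Derivation:
Final LEFT:  [charlie, delta, foxtrot, alpha]
Final RIGHT: [delta, delta, charlie, alpha]
i=0: L=charlie, R=delta=BASE -> take LEFT -> charlie
i=1: L=delta R=delta -> agree -> delta
i=2: BASE=bravo L=foxtrot R=charlie all differ -> CONFLICT
i=3: L=alpha R=alpha -> agree -> alpha
Index 0 -> charlie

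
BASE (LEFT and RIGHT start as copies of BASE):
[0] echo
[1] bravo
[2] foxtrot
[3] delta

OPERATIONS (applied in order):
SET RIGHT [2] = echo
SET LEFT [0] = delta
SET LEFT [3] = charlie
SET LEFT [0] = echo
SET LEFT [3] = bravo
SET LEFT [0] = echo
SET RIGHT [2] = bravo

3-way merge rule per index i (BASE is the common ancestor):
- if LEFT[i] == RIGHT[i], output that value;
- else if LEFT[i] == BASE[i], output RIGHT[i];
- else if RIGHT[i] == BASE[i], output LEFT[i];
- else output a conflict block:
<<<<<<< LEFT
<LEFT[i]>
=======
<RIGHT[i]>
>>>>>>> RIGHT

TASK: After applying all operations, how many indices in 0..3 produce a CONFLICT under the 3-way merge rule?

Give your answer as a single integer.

Final LEFT:  [echo, bravo, foxtrot, bravo]
Final RIGHT: [echo, bravo, bravo, delta]
i=0: L=echo R=echo -> agree -> echo
i=1: L=bravo R=bravo -> agree -> bravo
i=2: L=foxtrot=BASE, R=bravo -> take RIGHT -> bravo
i=3: L=bravo, R=delta=BASE -> take LEFT -> bravo
Conflict count: 0

Answer: 0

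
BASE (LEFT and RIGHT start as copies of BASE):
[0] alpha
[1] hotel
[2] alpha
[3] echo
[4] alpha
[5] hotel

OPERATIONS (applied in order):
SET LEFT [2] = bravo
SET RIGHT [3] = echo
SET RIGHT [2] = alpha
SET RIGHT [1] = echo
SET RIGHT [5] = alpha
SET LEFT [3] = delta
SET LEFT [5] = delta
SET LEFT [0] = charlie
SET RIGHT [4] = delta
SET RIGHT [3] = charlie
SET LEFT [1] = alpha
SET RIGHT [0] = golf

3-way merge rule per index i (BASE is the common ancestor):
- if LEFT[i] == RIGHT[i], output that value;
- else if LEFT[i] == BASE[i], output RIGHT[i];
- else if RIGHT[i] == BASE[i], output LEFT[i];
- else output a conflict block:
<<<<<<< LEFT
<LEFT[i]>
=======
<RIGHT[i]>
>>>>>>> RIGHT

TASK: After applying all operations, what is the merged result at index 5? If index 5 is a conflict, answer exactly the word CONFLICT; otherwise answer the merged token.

Answer: CONFLICT

Derivation:
Final LEFT:  [charlie, alpha, bravo, delta, alpha, delta]
Final RIGHT: [golf, echo, alpha, charlie, delta, alpha]
i=0: BASE=alpha L=charlie R=golf all differ -> CONFLICT
i=1: BASE=hotel L=alpha R=echo all differ -> CONFLICT
i=2: L=bravo, R=alpha=BASE -> take LEFT -> bravo
i=3: BASE=echo L=delta R=charlie all differ -> CONFLICT
i=4: L=alpha=BASE, R=delta -> take RIGHT -> delta
i=5: BASE=hotel L=delta R=alpha all differ -> CONFLICT
Index 5 -> CONFLICT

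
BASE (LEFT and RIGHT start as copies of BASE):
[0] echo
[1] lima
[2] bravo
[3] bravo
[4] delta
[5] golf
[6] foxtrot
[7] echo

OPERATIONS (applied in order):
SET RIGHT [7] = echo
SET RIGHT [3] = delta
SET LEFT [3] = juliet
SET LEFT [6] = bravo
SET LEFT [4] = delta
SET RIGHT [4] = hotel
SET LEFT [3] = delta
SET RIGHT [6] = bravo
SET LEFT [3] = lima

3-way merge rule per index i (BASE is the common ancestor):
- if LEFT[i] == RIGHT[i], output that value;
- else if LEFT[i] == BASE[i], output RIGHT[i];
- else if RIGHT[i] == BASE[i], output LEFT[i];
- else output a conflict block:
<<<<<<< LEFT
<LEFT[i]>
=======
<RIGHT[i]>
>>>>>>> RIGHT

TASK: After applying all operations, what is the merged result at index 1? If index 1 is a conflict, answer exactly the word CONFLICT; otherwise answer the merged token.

Final LEFT:  [echo, lima, bravo, lima, delta, golf, bravo, echo]
Final RIGHT: [echo, lima, bravo, delta, hotel, golf, bravo, echo]
i=0: L=echo R=echo -> agree -> echo
i=1: L=lima R=lima -> agree -> lima
i=2: L=bravo R=bravo -> agree -> bravo
i=3: BASE=bravo L=lima R=delta all differ -> CONFLICT
i=4: L=delta=BASE, R=hotel -> take RIGHT -> hotel
i=5: L=golf R=golf -> agree -> golf
i=6: L=bravo R=bravo -> agree -> bravo
i=7: L=echo R=echo -> agree -> echo
Index 1 -> lima

Answer: lima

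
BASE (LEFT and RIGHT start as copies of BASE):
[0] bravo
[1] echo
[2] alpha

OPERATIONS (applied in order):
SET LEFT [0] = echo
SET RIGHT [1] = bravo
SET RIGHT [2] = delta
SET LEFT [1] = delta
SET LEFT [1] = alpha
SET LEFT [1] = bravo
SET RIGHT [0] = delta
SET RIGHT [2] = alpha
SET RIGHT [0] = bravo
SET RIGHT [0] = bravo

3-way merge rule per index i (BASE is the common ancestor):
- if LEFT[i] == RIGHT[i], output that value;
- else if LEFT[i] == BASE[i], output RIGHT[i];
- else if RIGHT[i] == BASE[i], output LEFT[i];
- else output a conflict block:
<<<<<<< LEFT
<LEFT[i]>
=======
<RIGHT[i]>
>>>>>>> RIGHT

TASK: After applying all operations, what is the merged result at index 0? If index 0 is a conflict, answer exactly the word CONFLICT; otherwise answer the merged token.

Answer: echo

Derivation:
Final LEFT:  [echo, bravo, alpha]
Final RIGHT: [bravo, bravo, alpha]
i=0: L=echo, R=bravo=BASE -> take LEFT -> echo
i=1: L=bravo R=bravo -> agree -> bravo
i=2: L=alpha R=alpha -> agree -> alpha
Index 0 -> echo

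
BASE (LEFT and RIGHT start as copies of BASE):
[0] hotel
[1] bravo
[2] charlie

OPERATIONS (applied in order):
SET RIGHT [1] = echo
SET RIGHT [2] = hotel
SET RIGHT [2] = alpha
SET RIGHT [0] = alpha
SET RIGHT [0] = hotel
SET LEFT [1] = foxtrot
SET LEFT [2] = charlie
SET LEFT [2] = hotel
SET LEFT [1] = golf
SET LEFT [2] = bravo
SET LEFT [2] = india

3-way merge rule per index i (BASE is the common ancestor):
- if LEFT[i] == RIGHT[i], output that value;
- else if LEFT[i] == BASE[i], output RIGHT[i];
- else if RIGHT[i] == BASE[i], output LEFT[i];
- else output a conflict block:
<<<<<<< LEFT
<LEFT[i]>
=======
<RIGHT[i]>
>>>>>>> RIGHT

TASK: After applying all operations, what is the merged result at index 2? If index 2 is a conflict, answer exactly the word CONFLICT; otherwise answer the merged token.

Answer: CONFLICT

Derivation:
Final LEFT:  [hotel, golf, india]
Final RIGHT: [hotel, echo, alpha]
i=0: L=hotel R=hotel -> agree -> hotel
i=1: BASE=bravo L=golf R=echo all differ -> CONFLICT
i=2: BASE=charlie L=india R=alpha all differ -> CONFLICT
Index 2 -> CONFLICT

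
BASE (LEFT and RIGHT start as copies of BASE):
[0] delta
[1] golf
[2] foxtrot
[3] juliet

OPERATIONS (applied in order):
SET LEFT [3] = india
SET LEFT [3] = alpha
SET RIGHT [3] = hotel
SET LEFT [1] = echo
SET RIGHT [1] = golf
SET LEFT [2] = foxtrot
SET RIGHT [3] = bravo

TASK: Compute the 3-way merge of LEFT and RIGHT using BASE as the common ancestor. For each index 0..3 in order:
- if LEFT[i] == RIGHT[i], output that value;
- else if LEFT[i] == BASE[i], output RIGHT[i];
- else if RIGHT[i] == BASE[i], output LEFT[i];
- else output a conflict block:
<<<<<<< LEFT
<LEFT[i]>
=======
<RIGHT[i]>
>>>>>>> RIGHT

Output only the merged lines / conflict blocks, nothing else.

Answer: delta
echo
foxtrot
<<<<<<< LEFT
alpha
=======
bravo
>>>>>>> RIGHT

Derivation:
Final LEFT:  [delta, echo, foxtrot, alpha]
Final RIGHT: [delta, golf, foxtrot, bravo]
i=0: L=delta R=delta -> agree -> delta
i=1: L=echo, R=golf=BASE -> take LEFT -> echo
i=2: L=foxtrot R=foxtrot -> agree -> foxtrot
i=3: BASE=juliet L=alpha R=bravo all differ -> CONFLICT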